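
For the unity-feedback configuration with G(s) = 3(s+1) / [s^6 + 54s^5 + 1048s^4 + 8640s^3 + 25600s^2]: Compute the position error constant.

infinity

K_p = lim_{s→0} G(s); with 2 poles at the origin the limit diverges, so K_p = ∞.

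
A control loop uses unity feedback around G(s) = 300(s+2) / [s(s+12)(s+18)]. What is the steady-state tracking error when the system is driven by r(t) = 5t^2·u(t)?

infinity

G(s) has one factor of s in the denominator, so the system is type 1.
K_a = lim_{s→0} s^2·G(s) = 0; the steady-state error to this parabolic input grows without bound.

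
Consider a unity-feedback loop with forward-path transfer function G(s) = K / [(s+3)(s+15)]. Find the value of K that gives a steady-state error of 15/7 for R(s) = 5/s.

No free integrators in G(s): this is a type 0 system.
K_p = lim_{s→0} G(s) = K / (3·15) = (1/45)·K.
e_ss = 5/(1 + K_p) = 15/7 ⇒ 1 + (1/45)·K = 7/3 ⇒ K = 60.

60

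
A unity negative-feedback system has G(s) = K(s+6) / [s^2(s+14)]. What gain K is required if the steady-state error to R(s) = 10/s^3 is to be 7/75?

G(s) has two factors of s in the denominator, so the system is type 2.
K_a = lim_{s→0} s^2·G(s) = K·6 / (14) = (3/7)·K.
e_ss = 10/K_a = 7/75 ⇒ K_a = 750/7 ⇒ K = (750/7)/(3/7) = 250.

250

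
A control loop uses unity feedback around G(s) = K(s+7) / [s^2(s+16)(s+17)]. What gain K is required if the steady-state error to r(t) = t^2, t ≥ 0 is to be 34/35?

Two free integrators in G(s): this is a type 2 system.
K_a = lim_{s→0} s^2·G(s) = K·7 / (16·17) = (7/272)·K.
e_ss = 2/K_a = 34/35 ⇒ K_a = 35/17 ⇒ K = (35/17)/(7/272) = 80.

80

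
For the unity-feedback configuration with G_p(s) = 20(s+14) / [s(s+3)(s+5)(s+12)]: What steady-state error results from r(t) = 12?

The open loop has one pole at the origin → type 1 system.
A type-1 system has K_p = ∞, so it tracks a step input with zero steady-state error.

0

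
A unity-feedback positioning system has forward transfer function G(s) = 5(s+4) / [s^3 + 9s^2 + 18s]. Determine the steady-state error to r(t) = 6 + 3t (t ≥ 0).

Lowest-order denominator term is 18s, so the open loop has 1 pole at the origin → type 1 system. Taking each input component in turn:
  • 6: tracked with zero error.
  • 3t: e_ss = 3/K_v with K_v=10/9 → 2.7.
Total e_ss = 2.7.

2.7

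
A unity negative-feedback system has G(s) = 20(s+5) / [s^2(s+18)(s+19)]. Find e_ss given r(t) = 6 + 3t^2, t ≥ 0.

20.52

The open loop has two poles at the origin → type 2 system. Treating each term separately:
  • 6: tracked with zero error.
  • 3t^2: e_ss = 6/K_a with K_a=50/171 → 20.52.
Total e_ss = 20.52.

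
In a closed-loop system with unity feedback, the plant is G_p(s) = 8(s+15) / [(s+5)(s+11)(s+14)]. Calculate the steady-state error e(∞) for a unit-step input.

G_p(s) has no factors of s in the denominator, so the system is type 0.
K_p = lim_{s→0} G_p(s) = 8·15 / (5·11·14) = 12/77.
e_ss = 1/(1 + K_p) = 1/(89/77) = 77/89.

77/89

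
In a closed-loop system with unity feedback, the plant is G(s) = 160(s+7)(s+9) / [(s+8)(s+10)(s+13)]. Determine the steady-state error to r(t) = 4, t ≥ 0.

52/139

G(s) has no factors of s in the denominator, so the system is type 0.
K_p = lim_{s→0} G(s) = 160·7·9 / (8·10·13) = 126/13.
e_ss = 4/(1 + K_p) = 4/(139/13) = 52/139.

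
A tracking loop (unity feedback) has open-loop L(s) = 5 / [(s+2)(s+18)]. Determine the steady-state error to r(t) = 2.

The open loop has no poles at the origin → type 0 system.
K_p = lim_{s→0} L(s) = 5 / (2·18) = 5/36.
e_ss = 2/(1 + K_p) = 2/(41/36) = 72/41.

72/41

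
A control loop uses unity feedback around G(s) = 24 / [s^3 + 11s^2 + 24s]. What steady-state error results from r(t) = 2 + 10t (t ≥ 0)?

Lowest-order denominator term is 24s, so the open loop has 1 pole at the origin → type 1 system. Treating each term separately:
  • 2: tracked with zero error.
  • 10t: e_ss = 10/K_v with K_v=1 → 10.
Total e_ss = 10.

10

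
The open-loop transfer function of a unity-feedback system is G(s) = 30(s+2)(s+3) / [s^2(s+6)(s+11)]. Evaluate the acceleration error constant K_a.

Two free integrators in G(s): this is a type 2 system.
K_a = lim_{s→0} s^2·G(s) = 30·2·3 / (6·11) = 30/11.

30/11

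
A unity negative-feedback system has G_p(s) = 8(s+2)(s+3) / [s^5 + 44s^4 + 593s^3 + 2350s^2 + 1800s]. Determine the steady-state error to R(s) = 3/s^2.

The denominator has no term below 1800s — 1 pole at s=0, type 1.
K_v = lim_{s→0} s·G_p(s) = 8·2·3 / 1800 = 2/75.
e_ss = 3/K_v = 3/(2/75) = 112.5.

112.5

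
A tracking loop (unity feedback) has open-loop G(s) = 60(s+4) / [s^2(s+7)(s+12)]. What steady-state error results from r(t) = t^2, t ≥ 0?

0.7

Two free integrators in G(s): this is a type 2 system.
K_a = lim_{s→0} s^2·G(s) = 60·4 / (7·12) = 20/7.
r(t) = t^2 gives R(s) = 2/s^3.
e_ss = 2/K_a = 2/(20/7) = 0.7.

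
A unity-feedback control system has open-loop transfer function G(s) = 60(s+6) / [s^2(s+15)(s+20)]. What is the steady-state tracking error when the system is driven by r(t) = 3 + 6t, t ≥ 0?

Two free integrators in G(s): this is a type 2 system. Treating each term separately:
  • 3: tracked with zero error.
  • 6t: tracked with zero error.
Total e_ss = 0.

0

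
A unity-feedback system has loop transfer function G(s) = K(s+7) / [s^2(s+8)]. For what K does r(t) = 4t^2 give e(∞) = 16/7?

System type = 2 (two poles at s=0).
K_a = lim_{s→0} s^2·G(s) = K·7 / (8) = 0.875·K.
e_ss = 8/K_a = 16/7 ⇒ K_a = 3.5 ⇒ K = 3.5/0.875 = 4.

4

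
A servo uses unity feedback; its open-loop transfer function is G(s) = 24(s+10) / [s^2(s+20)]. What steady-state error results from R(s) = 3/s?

The open loop has two poles at the origin → type 2 system.
A type-2 system has K_p = ∞, so it tracks a step input with zero steady-state error.

0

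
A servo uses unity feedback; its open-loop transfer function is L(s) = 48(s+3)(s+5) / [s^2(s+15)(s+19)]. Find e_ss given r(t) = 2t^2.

19/12

The open loop has two poles at the origin → type 2 system.
K_a = lim_{s→0} s^2·L(s) = 48·3·5 / (15·19) = 48/19.
r(t) = 2t^2 gives R(s) = 4/s^3.
e_ss = 4/K_a = 4/(48/19) = 19/12.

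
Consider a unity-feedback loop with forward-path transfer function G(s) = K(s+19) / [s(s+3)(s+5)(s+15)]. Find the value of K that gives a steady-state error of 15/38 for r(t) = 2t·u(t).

The open loop has one pole at the origin → type 1 system.
K_v = lim_{s→0} s·G(s) = K·19 / (3·5·15) = (19/225)·K.
e_ss = 2/K_v = 15/38 ⇒ K_v = 76/15 ⇒ K = (76/15)/(19/225) = 60.

60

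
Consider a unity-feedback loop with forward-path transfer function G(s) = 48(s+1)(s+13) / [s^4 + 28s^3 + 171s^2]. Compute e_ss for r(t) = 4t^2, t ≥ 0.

57/26

The denominator has no term below 171s^2 — 2 poles at s=0, type 2.
K_a = lim_{s→0} s^2·G(s) = 48·1·13 / 171 = 208/57.
r(t) = 4t^2 gives R(s) = 8/s^3.
e_ss = 8/K_a = 8/(208/57) = 57/26.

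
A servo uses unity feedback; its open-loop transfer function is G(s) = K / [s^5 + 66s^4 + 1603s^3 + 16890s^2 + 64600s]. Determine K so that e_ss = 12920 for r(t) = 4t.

The denominator has no term below 64600s — 1 pole at s=0, type 1.
K_v = lim_{s→0} s·G(s) = K / 64600 = (1/64600)·K.
e_ss = 4/K_v = 12920 ⇒ K_v = 1/3230 ⇒ K = (1/3230)/(1/64600) = 20.

20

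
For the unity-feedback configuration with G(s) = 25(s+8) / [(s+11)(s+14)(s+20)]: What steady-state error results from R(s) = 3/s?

System type = 0 (no poles at s=0).
K_p = lim_{s→0} G(s) = 25·8 / (11·14·20) = 5/77.
e_ss = 3/(1 + K_p) = 3/(82/77) = 231/82.

231/82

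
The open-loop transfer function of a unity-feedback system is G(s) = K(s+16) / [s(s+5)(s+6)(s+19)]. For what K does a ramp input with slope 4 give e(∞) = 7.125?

System type = 1 (one pole at s=0).
K_v = lim_{s→0} s·G(s) = K·16 / (5·6·19) = (8/285)·K.
e_ss = 4/K_v = 7.125 ⇒ K_v = 32/57 ⇒ K = (32/57)/(8/285) = 20.

20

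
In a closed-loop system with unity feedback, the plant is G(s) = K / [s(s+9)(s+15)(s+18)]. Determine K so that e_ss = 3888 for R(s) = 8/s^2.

5

One free integrator in G(s): this is a type 1 system.
K_v = lim_{s→0} s·G(s) = K / (9·15·18) = (1/2430)·K.
e_ss = 8/K_v = 3888 ⇒ K_v = 1/486 ⇒ K = (1/486)/(1/2430) = 5.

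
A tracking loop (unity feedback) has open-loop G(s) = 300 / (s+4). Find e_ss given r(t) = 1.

The open loop has no poles at the origin → type 0 system.
K_p = lim_{s→0} G(s) = 300 / (4) = 75.
e_ss = 1/(1 + K_p) = 1/76.

1/76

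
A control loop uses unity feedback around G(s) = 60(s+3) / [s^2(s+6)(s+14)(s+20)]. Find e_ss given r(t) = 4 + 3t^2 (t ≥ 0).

56

System type = 2 (two poles at s=0). By superposition:
  • 4: tracked with zero error.
  • 3t^2: e_ss = 6/K_a with K_a=3/28 → 56.
Total e_ss = 56.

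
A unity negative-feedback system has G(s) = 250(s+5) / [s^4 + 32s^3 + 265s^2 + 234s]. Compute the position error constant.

infinity

K_p = lim_{s→0} G(s); with 1 pole at the origin the limit diverges, so K_p = ∞.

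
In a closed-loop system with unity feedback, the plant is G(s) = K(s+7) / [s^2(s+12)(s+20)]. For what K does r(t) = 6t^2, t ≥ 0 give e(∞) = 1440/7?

2

Two free integrators in G(s): this is a type 2 system.
K_a = lim_{s→0} s^2·G(s) = K·7 / (12·20) = (7/240)·K.
e_ss = 12/K_a = 1440/7 ⇒ K_a = 7/120 ⇒ K = (7/120)/(7/240) = 2.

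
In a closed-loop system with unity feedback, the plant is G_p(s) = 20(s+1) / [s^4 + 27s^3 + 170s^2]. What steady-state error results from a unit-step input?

0

The denominator has no term below 170s^2 — 2 poles at s=0, type 2.
A type-2 system has K_p = ∞, so it tracks a step input with zero steady-state error.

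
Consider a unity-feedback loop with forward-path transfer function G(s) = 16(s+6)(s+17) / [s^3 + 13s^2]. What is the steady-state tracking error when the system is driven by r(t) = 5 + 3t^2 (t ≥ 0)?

13/272

Lowest-order denominator term is 13s^2, so the open loop has 2 poles at the origin → type 2 system. Taking each input component in turn:
  • 5: tracked with zero error.
  • 3t^2: e_ss = 6/K_a with K_a=1632/13 → 13/272.
Total e_ss = 13/272.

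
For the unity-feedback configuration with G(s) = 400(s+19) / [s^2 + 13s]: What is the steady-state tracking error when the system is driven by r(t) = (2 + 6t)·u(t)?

39/3800

The denominator has no term below 13s — 1 pole at s=0, type 1. By superposition:
  • 2: tracked with zero error.
  • 6t: e_ss = 6/K_v with K_v=7600/13 → 39/3800.
Total e_ss = 39/3800.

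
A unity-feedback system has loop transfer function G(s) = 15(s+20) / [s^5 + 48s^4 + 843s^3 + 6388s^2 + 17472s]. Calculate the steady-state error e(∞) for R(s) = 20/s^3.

infinity

The denominator has no term below 17472s — 1 pole at s=0, type 1.
K_a = lim_{s→0} s^2·G(s) = 0; the steady-state error to this parabolic input grows without bound.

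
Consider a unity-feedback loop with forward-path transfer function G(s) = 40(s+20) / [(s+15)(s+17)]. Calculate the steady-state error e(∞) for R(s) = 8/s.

408/211

System type = 0 (no poles at s=0).
K_p = lim_{s→0} G(s) = 40·20 / (15·17) = 160/51.
e_ss = 8/(1 + K_p) = 8/(211/51) = 408/211.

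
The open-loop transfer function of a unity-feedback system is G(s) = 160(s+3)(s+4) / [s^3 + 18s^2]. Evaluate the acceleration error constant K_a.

Factoring s^2 from the denominator leaves a polynomial with constant term 18, so the system is type 2.
K_a = lim_{s→0} s^2·G(s) = 160·3·4 / 18 = 320/3.

320/3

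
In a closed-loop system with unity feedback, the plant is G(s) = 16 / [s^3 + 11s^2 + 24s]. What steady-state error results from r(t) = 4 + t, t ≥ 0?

1.5

Lowest-order denominator term is 24s, so the open loop has 1 pole at the origin → type 1 system. Taking each input component in turn:
  • 4: tracked with zero error.
  • t: e_ss = 1/K_v with K_v=2/3 → 1.5.
Total e_ss = 1.5.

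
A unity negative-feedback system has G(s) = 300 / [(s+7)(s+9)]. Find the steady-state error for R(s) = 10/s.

No free integrators in G(s): this is a type 0 system.
K_p = lim_{s→0} G(s) = 300 / (7·9) = 100/21.
e_ss = 10/(1 + K_p) = 10/(121/21) = 210/121.

210/121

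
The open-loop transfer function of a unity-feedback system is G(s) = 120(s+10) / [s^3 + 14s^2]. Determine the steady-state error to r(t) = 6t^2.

Factoring s^2 from the denominator leaves a polynomial with constant term 14, so the system is type 2.
K_a = lim_{s→0} s^2·G(s) = 120·10 / 14 = 600/7.
r(t) = 6t^2 gives R(s) = 12/s^3.
e_ss = 12/K_a = 12/(600/7) = 0.14.

0.14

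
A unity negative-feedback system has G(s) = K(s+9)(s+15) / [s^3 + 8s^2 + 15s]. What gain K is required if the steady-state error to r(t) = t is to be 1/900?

100

The denominator has no term below 15s — 1 pole at s=0, type 1.
K_v = lim_{s→0} s·G(s) = K·9·15 / 15 = 9·K.
e_ss = 1/K_v = 1/900 ⇒ K_v = 900 ⇒ K = 900/9 = 100.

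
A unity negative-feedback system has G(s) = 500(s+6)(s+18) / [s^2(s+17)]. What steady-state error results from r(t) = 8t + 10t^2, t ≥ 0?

G(s) has two factors of s in the denominator, so the system is type 2. Treating each term separately:
  • 8t: tracked with zero error.
  • 10t^2: e_ss = 20/K_a with K_a=54000/17 → 17/2700.
Total e_ss = 17/2700.

17/2700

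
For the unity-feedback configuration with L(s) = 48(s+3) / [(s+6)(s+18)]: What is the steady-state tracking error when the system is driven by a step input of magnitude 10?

30/7

L(s) has no factors of s in the denominator, so the system is type 0.
K_p = lim_{s→0} L(s) = 48·3 / (6·18) = 4/3.
e_ss = 10/(1 + K_p) = 10/(7/3) = 30/7.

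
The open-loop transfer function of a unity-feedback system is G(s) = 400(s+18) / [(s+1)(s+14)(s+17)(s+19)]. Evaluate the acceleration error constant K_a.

0

G(s) has no factors of s in the denominator, so the system is type 0.
K_a = lim_{s→0} s^2·G(s) = 0 (the extra factor of s kills the finite limit).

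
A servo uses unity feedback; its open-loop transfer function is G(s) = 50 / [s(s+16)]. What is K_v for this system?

3.125

System type = 1 (one pole at s=0).
K_v = lim_{s→0} s·G(s) = 50 / (16) = 3.125.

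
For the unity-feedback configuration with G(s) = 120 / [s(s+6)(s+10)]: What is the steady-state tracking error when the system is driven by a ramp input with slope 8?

The open loop has one pole at the origin → type 1 system.
K_v = lim_{s→0} s·G(s) = 120 / (6·10) = 2.
e_ss = 8/K_v = 8/2 = 4.

4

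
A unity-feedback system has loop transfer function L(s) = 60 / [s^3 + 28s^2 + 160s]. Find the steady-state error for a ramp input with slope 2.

16/3

Lowest-order denominator term is 160s, so the open loop has 1 pole at the origin → type 1 system.
K_v = lim_{s→0} s·L(s) = 60 / 160 = 0.375.
e_ss = 2/K_v = 2/0.375 = 16/3.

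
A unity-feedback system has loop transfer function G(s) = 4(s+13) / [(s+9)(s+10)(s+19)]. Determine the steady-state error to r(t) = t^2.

The open loop has no poles at the origin → type 0 system.
K_a = lim_{s→0} s^2·G(s) = 0; the steady-state error to this parabolic input grows without bound.

infinity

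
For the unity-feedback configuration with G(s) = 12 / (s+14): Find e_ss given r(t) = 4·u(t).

28/13

No free integrators in G(s): this is a type 0 system.
K_p = lim_{s→0} G(s) = 12 / (14) = 6/7.
e_ss = 4/(1 + K_p) = 4/(13/7) = 28/13.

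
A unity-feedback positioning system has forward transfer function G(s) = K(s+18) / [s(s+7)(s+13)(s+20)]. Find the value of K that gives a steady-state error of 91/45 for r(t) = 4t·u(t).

System type = 1 (one pole at s=0).
K_v = lim_{s→0} s·G(s) = K·18 / (7·13·20) = (9/910)·K.
e_ss = 4/K_v = 91/45 ⇒ K_v = 180/91 ⇒ K = (180/91)/(9/910) = 200.

200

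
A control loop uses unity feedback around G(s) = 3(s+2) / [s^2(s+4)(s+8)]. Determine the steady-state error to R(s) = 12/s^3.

The open loop has two poles at the origin → type 2 system.
K_a = lim_{s→0} s^2·G(s) = 3·2 / (4·8) = 0.1875.
r(t) = 6t^2 gives R(s) = 12/s^3.
e_ss = 12/K_a = 12/0.1875 = 64.

64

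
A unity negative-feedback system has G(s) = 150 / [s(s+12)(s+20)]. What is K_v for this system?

One free integrator in G(s): this is a type 1 system.
K_v = lim_{s→0} s·G(s) = 150 / (12·20) = 0.625.

0.625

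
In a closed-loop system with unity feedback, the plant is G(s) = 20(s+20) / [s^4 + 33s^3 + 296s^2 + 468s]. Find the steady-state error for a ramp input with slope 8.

The denominator has no term below 468s — 1 pole at s=0, type 1.
K_v = lim_{s→0} s·G(s) = 20·20 / 468 = 100/117.
e_ss = 8/K_v = 8/(100/117) = 9.36.

9.36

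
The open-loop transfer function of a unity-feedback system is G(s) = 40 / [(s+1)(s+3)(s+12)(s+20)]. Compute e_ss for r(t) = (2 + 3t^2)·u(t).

System type = 0 (no poles at s=0). Taking each input component in turn:
  • 2: e_ss = 2/(1+K_p) with K_p=1/18 → 36/19.
  • 3t^2: a type-0 system cannot track it, e_ss → ∞.
The unbounded component dominates.

infinity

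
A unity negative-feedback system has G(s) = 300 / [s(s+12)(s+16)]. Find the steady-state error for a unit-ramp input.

0.64

System type = 1 (one pole at s=0).
K_v = lim_{s→0} s·G(s) = 300 / (12·16) = 1.5625.
e_ss = 1/K_v = 1/1.5625 = 0.64.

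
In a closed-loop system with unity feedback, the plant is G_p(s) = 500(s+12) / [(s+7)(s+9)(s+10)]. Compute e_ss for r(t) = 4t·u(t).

infinity

System type = 0 (no poles at s=0).
For a type-0 system K_v = 0, so e_ss to a ramp input is unbounded.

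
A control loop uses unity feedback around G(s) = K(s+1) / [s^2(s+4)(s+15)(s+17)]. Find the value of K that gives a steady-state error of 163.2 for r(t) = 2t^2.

Two free integrators in G(s): this is a type 2 system.
K_a = lim_{s→0} s^2·G(s) = K·1 / (4·15·17) = (1/1020)·K.
e_ss = 4/K_a = 163.2 ⇒ K_a = 5/204 ⇒ K = (5/204)/(1/1020) = 25.

25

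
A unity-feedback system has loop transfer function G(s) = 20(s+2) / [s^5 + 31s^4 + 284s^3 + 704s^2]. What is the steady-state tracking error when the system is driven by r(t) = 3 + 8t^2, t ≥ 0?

Lowest-order denominator term is 704s^2, so the open loop has 2 poles at the origin → type 2 system. Taking each input component in turn:
  • 3: tracked with zero error.
  • 8t^2: e_ss = 16/K_a with K_a=5/88 → 281.6.
Total e_ss = 281.6.

281.6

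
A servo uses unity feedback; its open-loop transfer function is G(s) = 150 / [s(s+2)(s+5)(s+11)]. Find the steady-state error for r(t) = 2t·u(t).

22/15

The open loop has one pole at the origin → type 1 system.
K_v = lim_{s→0} s·G(s) = 150 / (2·5·11) = 15/11.
e_ss = 2/K_v = 2/(15/11) = 22/15.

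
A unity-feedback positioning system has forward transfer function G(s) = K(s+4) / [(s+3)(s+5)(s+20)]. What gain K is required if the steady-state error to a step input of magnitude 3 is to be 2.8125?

5

The open loop has no poles at the origin → type 0 system.
K_p = lim_{s→0} G(s) = K·4 / (3·5·20) = (1/75)·K.
e_ss = 3/(1 + K_p) = 2.8125 ⇒ 1 + (1/75)·K = 16/15 ⇒ K = 5.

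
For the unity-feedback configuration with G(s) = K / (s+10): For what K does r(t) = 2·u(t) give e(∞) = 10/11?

System type = 0 (no poles at s=0).
K_p = lim_{s→0} G(s) = K / (10) = 0.1·K.
e_ss = 2/(1 + K_p) = 10/11 ⇒ 1 + 0.1·K = 2.2 ⇒ K = 12.

12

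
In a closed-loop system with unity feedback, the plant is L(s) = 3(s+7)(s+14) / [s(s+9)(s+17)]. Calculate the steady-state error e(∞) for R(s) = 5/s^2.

One free integrator in L(s): this is a type 1 system.
K_v = lim_{s→0} s·L(s) = 3·7·14 / (9·17) = 98/51.
e_ss = 5/K_v = 5/(98/51) = 255/98.

255/98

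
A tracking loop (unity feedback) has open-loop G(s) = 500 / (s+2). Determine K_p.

250

The open loop has no poles at the origin → type 0 system.
K_p = lim_{s→0} G(s) = 500 / (2) = 250.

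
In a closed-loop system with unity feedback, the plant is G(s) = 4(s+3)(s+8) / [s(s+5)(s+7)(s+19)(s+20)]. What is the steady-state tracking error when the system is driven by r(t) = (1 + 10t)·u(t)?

16625/12

One free integrator in G(s): this is a type 1 system. By superposition:
  • 1: tracked with zero error.
  • 10t: e_ss = 10/K_v with K_v=24/3325 → 16625/12.
Total e_ss = 16625/12.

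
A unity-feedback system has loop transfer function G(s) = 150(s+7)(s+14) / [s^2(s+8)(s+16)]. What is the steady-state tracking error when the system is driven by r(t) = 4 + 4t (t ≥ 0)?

System type = 2 (two poles at s=0). Treating each term separately:
  • 4: tracked with zero error.
  • 4t: tracked with zero error.
Total e_ss = 0.

0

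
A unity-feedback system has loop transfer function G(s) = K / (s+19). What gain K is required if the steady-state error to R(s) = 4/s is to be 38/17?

15

The open loop has no poles at the origin → type 0 system.
K_p = lim_{s→0} G(s) = K / (19) = (1/19)·K.
e_ss = 4/(1 + K_p) = 38/17 ⇒ 1 + (1/19)·K = 34/19 ⇒ K = 15.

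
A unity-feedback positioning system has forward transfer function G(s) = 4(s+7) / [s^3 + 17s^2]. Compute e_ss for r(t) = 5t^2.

85/14

The denominator has no term below 17s^2 — 2 poles at s=0, type 2.
K_a = lim_{s→0} s^2·G(s) = 4·7 / 17 = 28/17.
r(t) = 5t^2 gives R(s) = 10/s^3.
e_ss = 10/K_a = 10/(28/17) = 85/14.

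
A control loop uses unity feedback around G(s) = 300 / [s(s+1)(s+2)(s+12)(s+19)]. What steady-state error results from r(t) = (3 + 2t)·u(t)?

G(s) has one factor of s in the denominator, so the system is type 1. Taking each input component in turn:
  • 3: tracked with zero error.
  • 2t: e_ss = 2/K_v with K_v=25/38 → 3.04.
Total e_ss = 3.04.

3.04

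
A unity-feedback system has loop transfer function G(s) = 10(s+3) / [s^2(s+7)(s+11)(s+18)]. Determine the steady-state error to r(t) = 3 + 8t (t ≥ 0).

System type = 2 (two poles at s=0). Taking each input component in turn:
  • 3: tracked with zero error.
  • 8t: tracked with zero error.
Total e_ss = 0.

0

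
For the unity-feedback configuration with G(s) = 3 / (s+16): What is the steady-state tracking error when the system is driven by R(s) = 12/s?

System type = 0 (no poles at s=0).
K_p = lim_{s→0} G(s) = 3 / (16) = 0.1875.
e_ss = 12/(1 + K_p) = 12/1.1875 = 192/19.

192/19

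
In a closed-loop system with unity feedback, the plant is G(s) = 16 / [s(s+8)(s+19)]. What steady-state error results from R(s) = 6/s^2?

One free integrator in G(s): this is a type 1 system.
K_v = lim_{s→0} s·G(s) = 16 / (8·19) = 2/19.
e_ss = 6/K_v = 6/(2/19) = 57.

57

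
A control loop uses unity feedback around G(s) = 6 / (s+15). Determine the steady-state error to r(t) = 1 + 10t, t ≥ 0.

No free integrators in G(s): this is a type 0 system. Taking each input component in turn:
  • 1: e_ss = 1/(1+K_p) with K_p=0.4 → 5/7.
  • 10t: a type-0 system cannot track it, e_ss → ∞.
The unbounded component dominates.

infinity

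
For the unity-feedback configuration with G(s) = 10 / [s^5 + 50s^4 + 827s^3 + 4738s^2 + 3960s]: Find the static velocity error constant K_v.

Factoring s from the denominator leaves a polynomial with constant term 3960, so the system is type 1.
K_v = lim_{s→0} s·G(s) = 10 / 3960 = 1/396.

1/396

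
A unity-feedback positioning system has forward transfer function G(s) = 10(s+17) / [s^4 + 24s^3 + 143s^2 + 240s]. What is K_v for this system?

The denominator has no term below 240s — 1 pole at s=0, type 1.
K_v = lim_{s→0} s·G(s) = 10·17 / 240 = 17/24.

17/24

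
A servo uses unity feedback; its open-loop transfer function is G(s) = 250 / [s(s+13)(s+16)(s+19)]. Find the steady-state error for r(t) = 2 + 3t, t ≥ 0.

System type = 1 (one pole at s=0). By superposition:
  • 2: tracked with zero error.
  • 3t: e_ss = 3/K_v with K_v=125/1976 → 47.424.
Total e_ss = 47.424.

47.424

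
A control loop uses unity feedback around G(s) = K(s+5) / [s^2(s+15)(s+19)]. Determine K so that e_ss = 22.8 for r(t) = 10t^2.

50

The open loop has two poles at the origin → type 2 system.
K_a = lim_{s→0} s^2·G(s) = K·5 / (15·19) = (1/57)·K.
e_ss = 20/K_a = 22.8 ⇒ K_a = 50/57 ⇒ K = (50/57)/(1/57) = 50.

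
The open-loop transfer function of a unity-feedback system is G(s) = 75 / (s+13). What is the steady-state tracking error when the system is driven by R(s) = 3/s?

39/88

G(s) has no factors of s in the denominator, so the system is type 0.
K_p = lim_{s→0} G(s) = 75 / (13) = 75/13.
e_ss = 3/(1 + K_p) = 3/(88/13) = 39/88.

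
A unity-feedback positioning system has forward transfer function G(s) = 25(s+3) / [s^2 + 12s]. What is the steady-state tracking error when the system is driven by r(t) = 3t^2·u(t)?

infinity

The denominator has no term below 12s — 1 pole at s=0, type 1.
K_a = lim_{s→0} s^2·G(s) = 0; the steady-state error to this parabolic input grows without bound.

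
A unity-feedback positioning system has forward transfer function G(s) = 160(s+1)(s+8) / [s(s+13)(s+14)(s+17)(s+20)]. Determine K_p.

infinity

K_p = lim_{s→0} G(s); with 1 pole at the origin the limit diverges, so K_p = ∞.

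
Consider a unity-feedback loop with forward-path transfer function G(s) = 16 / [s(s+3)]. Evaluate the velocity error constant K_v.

16/3

System type = 1 (one pole at s=0).
K_v = lim_{s→0} s·G(s) = 16 / (3) = 16/3.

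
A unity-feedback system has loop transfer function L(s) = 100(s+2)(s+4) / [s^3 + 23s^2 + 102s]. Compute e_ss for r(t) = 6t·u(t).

The denominator has no term below 102s — 1 pole at s=0, type 1.
K_v = lim_{s→0} s·L(s) = 100·2·4 / 102 = 400/51.
e_ss = 6/K_v = 6/(400/51) = 0.765.

0.765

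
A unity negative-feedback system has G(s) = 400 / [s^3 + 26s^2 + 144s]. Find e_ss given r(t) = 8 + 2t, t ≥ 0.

Factoring s from the denominator leaves a polynomial with constant term 144, so the system is type 1. Taking each input component in turn:
  • 8: tracked with zero error.
  • 2t: e_ss = 2/K_v with K_v=25/9 → 0.72.
Total e_ss = 0.72.

0.72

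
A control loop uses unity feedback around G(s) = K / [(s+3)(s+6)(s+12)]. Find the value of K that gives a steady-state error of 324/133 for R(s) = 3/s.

G(s) has no factors of s in the denominator, so the system is type 0.
K_p = lim_{s→0} G(s) = K / (3·6·12) = (1/216)·K.
e_ss = 3/(1 + K_p) = 324/133 ⇒ 1 + (1/216)·K = 133/108 ⇒ K = 50.

50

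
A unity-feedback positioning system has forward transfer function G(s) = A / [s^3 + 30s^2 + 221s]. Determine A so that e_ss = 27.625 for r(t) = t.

8

Lowest-order denominator term is 221s, so the open loop has 1 pole at the origin → type 1 system.
K_v = lim_{s→0} s·G(s) = A / 221 = (1/221)·A.
e_ss = 1/K_v = 27.625 ⇒ K_v = 8/221 ⇒ A = (8/221)/(1/221) = 8.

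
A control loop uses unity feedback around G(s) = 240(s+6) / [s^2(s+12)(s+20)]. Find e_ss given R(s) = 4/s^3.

2/3

The open loop has two poles at the origin → type 2 system.
K_a = lim_{s→0} s^2·G(s) = 240·6 / (12·20) = 6.
r(t) = 2t^2 gives R(s) = 4/s^3.
e_ss = 4/K_a = 4/6 = 2/3.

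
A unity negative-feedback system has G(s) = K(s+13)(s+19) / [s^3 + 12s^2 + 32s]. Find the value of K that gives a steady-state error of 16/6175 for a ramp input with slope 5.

250

Factoring s from the denominator leaves a polynomial with constant term 32, so the system is type 1.
K_v = lim_{s→0} s·G(s) = K·13·19 / 32 = (247/32)·K.
e_ss = 5/K_v = 16/6175 ⇒ K_v = 1929.6875 ⇒ K = 1929.6875/(247/32) = 250.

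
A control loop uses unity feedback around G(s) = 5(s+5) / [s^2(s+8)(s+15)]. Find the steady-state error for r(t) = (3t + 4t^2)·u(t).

38.4

Two free integrators in G(s): this is a type 2 system. Taking each input component in turn:
  • 3t: tracked with zero error.
  • 4t^2: e_ss = 8/K_a with K_a=5/24 → 38.4.
Total e_ss = 38.4.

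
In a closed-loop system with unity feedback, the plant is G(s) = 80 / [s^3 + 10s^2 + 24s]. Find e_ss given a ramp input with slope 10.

3

The denominator has no term below 24s — 1 pole at s=0, type 1.
K_v = lim_{s→0} s·G(s) = 80 / 24 = 10/3.
e_ss = 10/K_v = 10/(10/3) = 3.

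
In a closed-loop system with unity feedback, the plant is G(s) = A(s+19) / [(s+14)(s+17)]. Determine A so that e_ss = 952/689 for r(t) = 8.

System type = 0 (no poles at s=0).
K_p = lim_{s→0} G(s) = A·19 / (14·17) = (19/238)·A.
e_ss = 8/(1 + K_p) = 952/689 ⇒ 1 + (19/238)·A = 689/119 ⇒ A = 60.

60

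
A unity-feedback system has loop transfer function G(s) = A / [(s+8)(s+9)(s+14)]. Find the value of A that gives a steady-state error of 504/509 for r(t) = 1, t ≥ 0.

System type = 0 (no poles at s=0).
K_p = lim_{s→0} G(s) = A / (8·9·14) = (1/1008)·A.
e_ss = 1/(1 + K_p) = 504/509 ⇒ 1 + (1/1008)·A = 509/504 ⇒ A = 10.

10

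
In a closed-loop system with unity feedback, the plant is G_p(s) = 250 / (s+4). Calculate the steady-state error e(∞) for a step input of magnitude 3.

The open loop has no poles at the origin → type 0 system.
K_p = lim_{s→0} G_p(s) = 250 / (4) = 62.5.
e_ss = 3/(1 + K_p) = 3/63.5 = 6/127.

6/127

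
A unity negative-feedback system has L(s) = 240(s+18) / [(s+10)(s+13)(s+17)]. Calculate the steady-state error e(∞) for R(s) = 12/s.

2652/653

The open loop has no poles at the origin → type 0 system.
K_p = lim_{s→0} L(s) = 240·18 / (10·13·17) = 432/221.
e_ss = 12/(1 + K_p) = 12/(653/221) = 2652/653.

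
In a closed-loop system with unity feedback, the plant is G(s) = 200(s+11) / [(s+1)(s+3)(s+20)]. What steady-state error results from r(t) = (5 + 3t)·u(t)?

No free integrators in G(s): this is a type 0 system. Treating each term separately:
  • 5: e_ss = 5/(1+K_p) with K_p=110/3 → 15/113.
  • 3t: a type-0 system cannot track it, e_ss → ∞.
The unbounded component dominates.

infinity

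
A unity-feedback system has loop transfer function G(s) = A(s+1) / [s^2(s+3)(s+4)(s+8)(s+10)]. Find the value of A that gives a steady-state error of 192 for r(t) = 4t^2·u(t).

40

The open loop has two poles at the origin → type 2 system.
K_a = lim_{s→0} s^2·G(s) = A·1 / (3·4·8·10) = (1/960)·A.
e_ss = 8/K_a = 192 ⇒ K_a = 1/24 ⇒ A = (1/24)/(1/960) = 40.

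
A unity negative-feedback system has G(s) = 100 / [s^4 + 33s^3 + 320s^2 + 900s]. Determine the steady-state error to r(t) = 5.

0

Lowest-order denominator term is 900s, so the open loop has 1 pole at the origin → type 1 system.
K_p = ∞ for a type-1 system; e_ss to a step is zero.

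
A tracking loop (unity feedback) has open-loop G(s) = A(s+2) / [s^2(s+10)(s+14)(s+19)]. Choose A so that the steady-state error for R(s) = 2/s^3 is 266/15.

150

G(s) has two factors of s in the denominator, so the system is type 2.
K_a = lim_{s→0} s^2·G(s) = A·2 / (10·14·19) = (1/1330)·A.
e_ss = 2/K_a = 266/15 ⇒ K_a = 15/133 ⇒ A = (15/133)/(1/1330) = 150.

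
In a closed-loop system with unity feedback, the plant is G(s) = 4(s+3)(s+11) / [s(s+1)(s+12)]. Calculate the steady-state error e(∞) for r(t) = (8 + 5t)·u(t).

The open loop has one pole at the origin → type 1 system. By superposition:
  • 8: tracked with zero error.
  • 5t: e_ss = 5/K_v with K_v=11 → 5/11.
Total e_ss = 5/11.

5/11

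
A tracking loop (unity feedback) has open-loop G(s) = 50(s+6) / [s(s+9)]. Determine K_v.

The open loop has one pole at the origin → type 1 system.
K_v = lim_{s→0} s·G(s) = 50·6 / (9) = 100/3.

100/3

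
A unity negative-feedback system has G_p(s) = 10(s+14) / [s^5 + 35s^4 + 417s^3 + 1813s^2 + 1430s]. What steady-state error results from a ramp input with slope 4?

Factoring s from the denominator leaves a polynomial with constant term 1430, so the system is type 1.
K_v = lim_{s→0} s·G_p(s) = 10·14 / 1430 = 14/143.
e_ss = 4/K_v = 4/(14/143) = 286/7.

286/7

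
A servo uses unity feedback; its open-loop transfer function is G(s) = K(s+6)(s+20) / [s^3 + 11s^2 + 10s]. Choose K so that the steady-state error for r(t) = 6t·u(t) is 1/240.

120

Factoring s from the denominator leaves a polynomial with constant term 10, so the system is type 1.
K_v = lim_{s→0} s·G(s) = K·6·20 / 10 = 12·K.
e_ss = 6/K_v = 1/240 ⇒ K_v = 1440 ⇒ K = 1440/12 = 120.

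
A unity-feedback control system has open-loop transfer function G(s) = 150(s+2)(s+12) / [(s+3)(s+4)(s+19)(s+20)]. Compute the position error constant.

G(s) has no factors of s in the denominator, so the system is type 0.
K_p = lim_{s→0} G(s) = 150·2·12 / (3·4·19·20) = 15/19.

15/19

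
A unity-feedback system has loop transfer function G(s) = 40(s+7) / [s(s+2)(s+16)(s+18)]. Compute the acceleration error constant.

G(s) has one factor of s in the denominator, so the system is type 1.
K_a = lim_{s→0} s^2·G(s) = 0 (the extra factor of s kills the finite limit).

0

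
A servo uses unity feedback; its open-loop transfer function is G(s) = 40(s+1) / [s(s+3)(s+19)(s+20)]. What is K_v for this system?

System type = 1 (one pole at s=0).
K_v = lim_{s→0} s·G(s) = 40·1 / (3·19·20) = 2/57.

2/57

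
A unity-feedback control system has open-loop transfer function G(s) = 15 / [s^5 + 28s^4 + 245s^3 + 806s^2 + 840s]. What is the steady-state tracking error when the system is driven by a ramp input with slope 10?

560

Lowest-order denominator term is 840s, so the open loop has 1 pole at the origin → type 1 system.
K_v = lim_{s→0} s·G(s) = 15 / 840 = 1/56.
e_ss = 10/K_v = 10/(1/56) = 560.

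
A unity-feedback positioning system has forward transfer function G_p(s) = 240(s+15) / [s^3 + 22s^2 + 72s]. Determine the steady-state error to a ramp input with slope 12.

Factoring s from the denominator leaves a polynomial with constant term 72, so the system is type 1.
K_v = lim_{s→0} s·G_p(s) = 240·15 / 72 = 50.
e_ss = 12/K_v = 12/50 = 0.24.

0.24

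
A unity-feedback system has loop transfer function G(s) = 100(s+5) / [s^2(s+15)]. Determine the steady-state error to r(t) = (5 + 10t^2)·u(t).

0.6

Two free integrators in G(s): this is a type 2 system. By superposition:
  • 5: tracked with zero error.
  • 10t^2: e_ss = 20/K_a with K_a=100/3 → 0.6.
Total e_ss = 0.6.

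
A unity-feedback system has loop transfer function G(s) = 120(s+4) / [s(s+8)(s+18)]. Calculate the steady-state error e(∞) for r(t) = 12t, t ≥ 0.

The open loop has one pole at the origin → type 1 system.
K_v = lim_{s→0} s·G(s) = 120·4 / (8·18) = 10/3.
e_ss = 12/K_v = 12/(10/3) = 3.6.

3.6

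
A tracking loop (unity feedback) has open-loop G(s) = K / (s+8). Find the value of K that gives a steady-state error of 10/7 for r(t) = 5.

20

System type = 0 (no poles at s=0).
K_p = lim_{s→0} G(s) = K / (8) = 0.125·K.
e_ss = 5/(1 + K_p) = 10/7 ⇒ 1 + 0.125·K = 3.5 ⇒ K = 20.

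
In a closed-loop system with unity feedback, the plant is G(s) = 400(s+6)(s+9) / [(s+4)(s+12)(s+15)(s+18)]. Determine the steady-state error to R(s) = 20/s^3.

infinity

G(s) has no factors of s in the denominator, so the system is type 0.
For a type-0 system K_a = 0, so e_ss to a parabolic input is unbounded.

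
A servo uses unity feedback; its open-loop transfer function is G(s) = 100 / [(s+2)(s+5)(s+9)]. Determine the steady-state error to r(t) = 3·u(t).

No free integrators in G(s): this is a type 0 system.
K_p = lim_{s→0} G(s) = 100 / (2·5·9) = 10/9.
e_ss = 3/(1 + K_p) = 3/(19/9) = 27/19.

27/19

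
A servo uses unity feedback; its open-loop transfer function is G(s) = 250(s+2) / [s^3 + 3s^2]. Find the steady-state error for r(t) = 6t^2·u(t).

0.072

The denominator has no term below 3s^2 — 2 poles at s=0, type 2.
K_a = lim_{s→0} s^2·G(s) = 250·2 / 3 = 500/3.
r(t) = 6t^2 gives R(s) = 12/s^3.
e_ss = 12/K_a = 12/(500/3) = 0.072.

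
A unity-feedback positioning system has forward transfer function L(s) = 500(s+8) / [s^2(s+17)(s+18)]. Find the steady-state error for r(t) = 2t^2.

L(s) has two factors of s in the denominator, so the system is type 2.
K_a = lim_{s→0} s^2·L(s) = 500·8 / (17·18) = 2000/153.
r(t) = 2t^2 gives R(s) = 4/s^3.
e_ss = 4/K_a = 4/(2000/153) = 0.306.

0.306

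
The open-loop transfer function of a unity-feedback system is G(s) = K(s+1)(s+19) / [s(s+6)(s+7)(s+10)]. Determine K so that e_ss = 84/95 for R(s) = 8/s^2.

One free integrator in G(s): this is a type 1 system.
K_v = lim_{s→0} s·G(s) = K·1·19 / (6·7·10) = (19/420)·K.
e_ss = 8/K_v = 84/95 ⇒ K_v = 190/21 ⇒ K = (190/21)/(19/420) = 200.

200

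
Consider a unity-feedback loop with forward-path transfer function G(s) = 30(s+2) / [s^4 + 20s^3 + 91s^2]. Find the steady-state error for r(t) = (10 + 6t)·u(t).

Factoring s^2 from the denominator leaves a polynomial with constant term 91, so the system is type 2. By superposition:
  • 10: tracked with zero error.
  • 6t: tracked with zero error.
Total e_ss = 0.

0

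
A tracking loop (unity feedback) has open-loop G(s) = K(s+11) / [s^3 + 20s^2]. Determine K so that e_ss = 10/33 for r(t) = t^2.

Lowest-order denominator term is 20s^2, so the open loop has 2 poles at the origin → type 2 system.
K_a = lim_{s→0} s^2·G(s) = K·11 / 20 = 0.55·K.
e_ss = 2/K_a = 10/33 ⇒ K_a = 6.6 ⇒ K = 6.6/0.55 = 12.

12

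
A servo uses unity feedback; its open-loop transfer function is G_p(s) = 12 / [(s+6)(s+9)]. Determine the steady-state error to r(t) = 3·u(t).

27/11

System type = 0 (no poles at s=0).
K_p = lim_{s→0} G_p(s) = 12 / (6·9) = 2/9.
e_ss = 3/(1 + K_p) = 3/(11/9) = 27/11.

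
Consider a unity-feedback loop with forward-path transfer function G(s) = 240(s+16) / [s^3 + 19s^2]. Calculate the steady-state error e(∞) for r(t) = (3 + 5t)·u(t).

Lowest-order denominator term is 19s^2, so the open loop has 2 poles at the origin → type 2 system. Treating each term separately:
  • 3: tracked with zero error.
  • 5t: tracked with zero error.
Total e_ss = 0.

0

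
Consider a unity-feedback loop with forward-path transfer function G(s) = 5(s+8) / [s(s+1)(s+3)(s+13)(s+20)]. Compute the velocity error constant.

G(s) has one factor of s in the denominator, so the system is type 1.
K_v = lim_{s→0} s·G(s) = 5·8 / (1·3·13·20) = 2/39.

2/39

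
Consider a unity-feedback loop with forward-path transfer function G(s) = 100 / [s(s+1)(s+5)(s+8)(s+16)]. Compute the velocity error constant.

5/32

One free integrator in G(s): this is a type 1 system.
K_v = lim_{s→0} s·G(s) = 100 / (1·5·8·16) = 5/32.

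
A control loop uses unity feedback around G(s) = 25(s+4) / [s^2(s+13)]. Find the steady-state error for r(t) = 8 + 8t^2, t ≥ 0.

System type = 2 (two poles at s=0). Taking each input component in turn:
  • 8: tracked with zero error.
  • 8t^2: e_ss = 16/K_a with K_a=100/13 → 2.08.
Total e_ss = 2.08.

2.08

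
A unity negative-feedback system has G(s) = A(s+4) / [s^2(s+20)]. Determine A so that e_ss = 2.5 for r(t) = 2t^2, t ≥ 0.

System type = 2 (two poles at s=0).
K_a = lim_{s→0} s^2·G(s) = A·4 / (20) = 0.2·A.
e_ss = 4/K_a = 2.5 ⇒ K_a = 1.6 ⇒ A = 1.6/0.2 = 8.

8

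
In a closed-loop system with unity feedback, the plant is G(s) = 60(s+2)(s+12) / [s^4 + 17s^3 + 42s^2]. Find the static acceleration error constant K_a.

Lowest-order denominator term is 42s^2, so the open loop has 2 poles at the origin → type 2 system.
K_a = lim_{s→0} s^2·G(s) = 60·2·12 / 42 = 240/7.

240/7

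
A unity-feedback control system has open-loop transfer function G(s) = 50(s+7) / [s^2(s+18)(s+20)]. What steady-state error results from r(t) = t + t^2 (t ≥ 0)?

72/35

The open loop has two poles at the origin → type 2 system. Treating each term separately:
  • t: tracked with zero error.
  • t^2: e_ss = 2/K_a with K_a=35/36 → 72/35.
Total e_ss = 72/35.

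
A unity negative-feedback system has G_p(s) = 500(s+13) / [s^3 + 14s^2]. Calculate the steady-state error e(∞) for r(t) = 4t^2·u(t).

Lowest-order denominator term is 14s^2, so the open loop has 2 poles at the origin → type 2 system.
K_a = lim_{s→0} s^2·G_p(s) = 500·13 / 14 = 3250/7.
r(t) = 4t^2 gives R(s) = 8/s^3.
e_ss = 8/K_a = 8/(3250/7) = 28/1625.

28/1625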